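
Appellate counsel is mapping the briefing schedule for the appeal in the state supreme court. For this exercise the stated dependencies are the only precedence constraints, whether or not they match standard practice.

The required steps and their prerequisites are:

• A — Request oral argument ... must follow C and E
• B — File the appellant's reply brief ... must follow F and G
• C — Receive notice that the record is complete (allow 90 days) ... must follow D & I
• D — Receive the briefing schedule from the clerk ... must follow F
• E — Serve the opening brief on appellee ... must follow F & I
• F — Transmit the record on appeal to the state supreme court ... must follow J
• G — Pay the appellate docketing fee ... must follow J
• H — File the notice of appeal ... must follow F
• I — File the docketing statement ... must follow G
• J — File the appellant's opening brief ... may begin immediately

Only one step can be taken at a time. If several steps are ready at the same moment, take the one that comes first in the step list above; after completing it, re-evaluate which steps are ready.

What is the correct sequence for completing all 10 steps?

Only J has no prerequisites, so it is first.
Now F and G have their prerequisites met. F is listed earlier, so F next.
Now D, G and H have their prerequisites met. D is listed earlier, so D next.
Ready: G and H. G is listed earlier → G.
B and I now also ready, so the ready set is {B, H, I}; B is listed earlier → B.
Now H and I have their prerequisites met. H is listed earlier, so H next.
I needed G, now all done → I.
Ready: C and E. C is listed earlier → C.
Next only E has its prerequisites met → E.
That leaves A as the only ready step → A.

J F D G B H I C E A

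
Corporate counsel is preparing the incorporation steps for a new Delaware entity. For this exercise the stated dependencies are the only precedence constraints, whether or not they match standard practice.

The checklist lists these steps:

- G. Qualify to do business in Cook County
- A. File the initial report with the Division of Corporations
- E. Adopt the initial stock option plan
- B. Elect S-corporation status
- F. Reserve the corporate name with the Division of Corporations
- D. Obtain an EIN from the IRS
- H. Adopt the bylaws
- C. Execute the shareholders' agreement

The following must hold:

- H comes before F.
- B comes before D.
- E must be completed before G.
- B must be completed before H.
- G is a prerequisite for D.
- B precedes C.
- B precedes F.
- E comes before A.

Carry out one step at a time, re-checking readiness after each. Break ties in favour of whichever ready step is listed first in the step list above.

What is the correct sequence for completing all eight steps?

Nothing is required for E and B. E is listed earlier → E first.
Now G, A and B have their prerequisites met. G is listed earlier, so G next.
Ready: A and B. A is listed earlier → A.
Next only B has its prerequisites met → B.
Now D, H and C have their prerequisites met. D is listed earlier, so D next.
Ready: H and C. H is listed earlier → H.
F and C are both available; F is listed earlier → F.
That leaves C as the only ready step → C.

E G A B D H F C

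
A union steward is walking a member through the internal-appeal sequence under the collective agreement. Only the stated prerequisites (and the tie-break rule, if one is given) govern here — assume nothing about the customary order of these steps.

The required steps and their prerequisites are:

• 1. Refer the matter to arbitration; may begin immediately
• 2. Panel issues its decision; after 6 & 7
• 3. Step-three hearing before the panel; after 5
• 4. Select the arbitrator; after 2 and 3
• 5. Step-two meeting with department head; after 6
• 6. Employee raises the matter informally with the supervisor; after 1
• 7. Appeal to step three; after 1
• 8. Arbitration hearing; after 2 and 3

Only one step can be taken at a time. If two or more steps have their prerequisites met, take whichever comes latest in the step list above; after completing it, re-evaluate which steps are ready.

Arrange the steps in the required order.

1 → 7 → 6 → 5 → 3 → 2 → 8 → 4

1 is the only step with nothing outstanding, so it goes first.
Now 7 and 6 have their prerequisites met. 7 is listed later, so 7 next.
6 is the only step now ready → 6.
Now 5 and 2 have their prerequisites met. 5 is listed later, so 5 next.
Now 3 and 2 have their prerequisites met. 3 is listed later, so 3 next.
2 needed 7 and 6, now all done → 2.
Now 8 and 4 have their prerequisites met. 8 is listed later, so 8 next.
4 needed 3 and 2, now all done → 4.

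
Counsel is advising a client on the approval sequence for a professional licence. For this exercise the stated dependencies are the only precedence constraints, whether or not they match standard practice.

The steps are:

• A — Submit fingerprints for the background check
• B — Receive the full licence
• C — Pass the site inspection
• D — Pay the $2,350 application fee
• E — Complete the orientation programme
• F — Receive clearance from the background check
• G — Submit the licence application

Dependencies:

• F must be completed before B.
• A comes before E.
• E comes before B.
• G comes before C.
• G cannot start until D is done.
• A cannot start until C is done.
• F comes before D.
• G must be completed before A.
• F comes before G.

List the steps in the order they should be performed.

F is the only step with nothing outstanding, so it goes first.
D is the only step now ready → D.
G needed D and F, now all done → G.
C needed G, now all done → C.
Next only A has its prerequisites met → A.
E needed A, now all done → E.
Next only B has its prerequisites met → B.

F, D, G, C, A, E, B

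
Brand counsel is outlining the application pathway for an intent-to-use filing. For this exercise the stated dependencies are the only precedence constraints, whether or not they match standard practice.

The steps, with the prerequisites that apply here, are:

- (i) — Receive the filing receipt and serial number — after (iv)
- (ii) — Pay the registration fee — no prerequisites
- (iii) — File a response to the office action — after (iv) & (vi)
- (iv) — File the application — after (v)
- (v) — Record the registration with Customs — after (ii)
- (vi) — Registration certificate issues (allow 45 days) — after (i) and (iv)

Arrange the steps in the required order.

(ii), (v), (iv), (i), (vi), (iii)

(ii) is the only step with nothing outstanding, so it goes first.
(v) is the only step now ready → (v).
(iv) is the only step now ready → (iv).
That leaves (i) as the only ready step → (i).
(vi) needed (i) and (iv), now all done → (vi).
(iii) is the only step now ready → (iii).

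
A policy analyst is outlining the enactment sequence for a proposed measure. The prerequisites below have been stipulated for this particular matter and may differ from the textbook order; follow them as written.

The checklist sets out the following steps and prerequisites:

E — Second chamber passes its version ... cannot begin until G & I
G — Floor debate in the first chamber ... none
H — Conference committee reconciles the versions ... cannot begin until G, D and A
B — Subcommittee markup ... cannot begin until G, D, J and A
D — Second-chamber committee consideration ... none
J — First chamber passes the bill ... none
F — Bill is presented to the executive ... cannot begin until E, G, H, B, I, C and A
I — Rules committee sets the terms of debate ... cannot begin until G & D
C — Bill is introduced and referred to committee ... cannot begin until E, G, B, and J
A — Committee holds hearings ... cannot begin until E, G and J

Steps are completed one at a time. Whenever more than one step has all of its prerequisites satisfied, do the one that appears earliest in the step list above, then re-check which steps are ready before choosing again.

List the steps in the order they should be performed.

G, D, J, I, E, A, H, B, C, F

Nothing is required for G, D and J. G is listed earlier → G first.
D and J are both available; D is listed earlier → D.
J and I are both available; J is listed earlier → J.
That leaves I as the only ready step → I.
E needed G and I, now all done → E.
A needed E, G and J, now all done → A.
H and B are both available; H is listed earlier → H.
B needed G, D, J and A, now all done → B.
C is the only step now ready → C.
Next only F has its prerequisites met → F.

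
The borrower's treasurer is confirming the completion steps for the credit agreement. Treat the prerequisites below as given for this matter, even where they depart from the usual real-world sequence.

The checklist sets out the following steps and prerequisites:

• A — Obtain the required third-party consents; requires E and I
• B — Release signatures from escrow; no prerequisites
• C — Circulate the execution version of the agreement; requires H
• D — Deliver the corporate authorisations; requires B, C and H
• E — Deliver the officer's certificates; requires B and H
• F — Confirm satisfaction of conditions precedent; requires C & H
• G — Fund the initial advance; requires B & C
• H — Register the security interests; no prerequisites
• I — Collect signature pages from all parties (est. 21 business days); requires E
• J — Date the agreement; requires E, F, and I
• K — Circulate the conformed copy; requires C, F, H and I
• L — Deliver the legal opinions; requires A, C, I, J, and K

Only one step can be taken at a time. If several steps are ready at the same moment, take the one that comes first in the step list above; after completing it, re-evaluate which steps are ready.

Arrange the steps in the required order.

B, H, C, D, E, F, G, I, A, J, K, L

Nothing is required for B and H. B is listed earlier → B first.
H is the only step now ready → H.
Now C and E have their prerequisites met. C is listed earlier, so C next.
D, F and G now also ready, so the ready set is {D, E, F, G}; D is listed earlier → D.
E, F and G are all available; E is listed earlier → E.
Ready: F, G and I. F is listed earlier → F.
G and I are both available; G is listed earlier → G.
I needed E, now all done → I.
A, J and K are all available; A is listed earlier → A.
J and K are both available; J is listed earlier → J.
K needed C, F, H and I, now all done → K.
L is the only step now ready → L.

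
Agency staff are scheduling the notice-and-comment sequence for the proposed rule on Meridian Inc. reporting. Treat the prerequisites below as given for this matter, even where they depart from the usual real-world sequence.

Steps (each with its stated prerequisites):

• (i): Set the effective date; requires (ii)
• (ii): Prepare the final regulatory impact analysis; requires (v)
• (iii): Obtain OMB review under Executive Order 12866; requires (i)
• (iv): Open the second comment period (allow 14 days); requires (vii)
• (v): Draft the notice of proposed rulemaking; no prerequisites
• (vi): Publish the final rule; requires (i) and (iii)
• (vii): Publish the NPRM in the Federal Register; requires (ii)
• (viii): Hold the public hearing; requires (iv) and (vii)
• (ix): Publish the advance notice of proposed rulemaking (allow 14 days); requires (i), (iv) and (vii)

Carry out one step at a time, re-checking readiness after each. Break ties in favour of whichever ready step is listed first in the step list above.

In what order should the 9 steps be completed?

(v) has no prerequisites → (v) first.
That leaves (ii) as the only ready step → (ii).
Ready: (i) and (vii). (i) is listed earlier → (i).
Ready: (iii) and (vii). (iii) is listed earlier → (iii).
(vi) now also ready, so the ready set is {(vi), (vii)}; (vi) is listed earlier → (vi).
That leaves (vii) as the only ready step → (vii).
Next only (iv) has its prerequisites met → (iv).
(viii) and (ix) are both available; (viii) is listed earlier → (viii).
That leaves (ix) as the only ready step → (ix).

(v), (ii), (i), (iii), (vi), (vii), (iv), (viii), (ix)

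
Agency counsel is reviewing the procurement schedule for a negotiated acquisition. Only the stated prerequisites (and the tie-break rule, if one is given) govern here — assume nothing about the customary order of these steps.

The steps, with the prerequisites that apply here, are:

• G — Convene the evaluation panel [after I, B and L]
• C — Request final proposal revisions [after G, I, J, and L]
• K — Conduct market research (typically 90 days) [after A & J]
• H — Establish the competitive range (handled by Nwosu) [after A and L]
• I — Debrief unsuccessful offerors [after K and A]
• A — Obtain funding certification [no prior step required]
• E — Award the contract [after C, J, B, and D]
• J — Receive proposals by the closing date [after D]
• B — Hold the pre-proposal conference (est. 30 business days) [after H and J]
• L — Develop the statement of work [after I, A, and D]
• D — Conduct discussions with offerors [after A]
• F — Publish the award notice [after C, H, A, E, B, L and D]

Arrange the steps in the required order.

A D J K I L H B G C E F

A has no prerequisites → A first.
D needed A, now all done → D.
J needed D, now all done → J.
K is the only step now ready → K.
I is the only step now ready → I.
Next only L has its prerequisites met → L.
H needed A and L, now all done → H.
Next only B has its prerequisites met → B.
Next only G has its prerequisites met → G.
C needed G, I, J and L, now all done → C.
E needed C, J, B and D, now all done → E.
That leaves F as the only ready step → F.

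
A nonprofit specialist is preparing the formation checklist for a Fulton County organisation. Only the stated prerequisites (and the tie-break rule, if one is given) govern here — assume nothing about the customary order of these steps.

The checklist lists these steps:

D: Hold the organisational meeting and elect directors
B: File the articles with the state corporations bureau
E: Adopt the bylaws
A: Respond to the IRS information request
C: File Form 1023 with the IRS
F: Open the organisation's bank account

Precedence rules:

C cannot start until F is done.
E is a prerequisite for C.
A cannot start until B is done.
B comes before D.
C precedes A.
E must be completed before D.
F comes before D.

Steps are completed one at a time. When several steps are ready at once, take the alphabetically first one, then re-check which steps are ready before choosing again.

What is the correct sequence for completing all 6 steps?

B, E, F, C, A, D

B, E and F have no prerequisites; B has the earlier label, so B is first.
E and F are both available; E has the earlier label → E.
That leaves F as the only ready step → F.
C and D are both available; C has the earlier label → C.
A now also ready, so the ready set is {A, D}; A has the earlier label → A.
D needed B, E and F, now all done → D.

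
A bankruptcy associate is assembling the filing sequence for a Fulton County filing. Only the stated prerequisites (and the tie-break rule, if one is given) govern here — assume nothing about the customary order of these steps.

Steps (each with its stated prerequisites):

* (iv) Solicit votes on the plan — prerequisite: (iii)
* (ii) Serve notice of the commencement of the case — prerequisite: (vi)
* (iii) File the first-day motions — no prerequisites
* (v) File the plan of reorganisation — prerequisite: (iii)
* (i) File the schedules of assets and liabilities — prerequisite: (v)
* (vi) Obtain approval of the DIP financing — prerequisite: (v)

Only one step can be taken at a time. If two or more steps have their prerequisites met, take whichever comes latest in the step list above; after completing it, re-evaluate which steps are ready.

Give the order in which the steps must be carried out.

Only (iii) has no prerequisites, so it is first.
Now (v) and (iv) have their prerequisites met. (v) is listed later, so (v) next.
(vi) and (i) now also ready, so the ready set is {(vi), (i), (iv)}; (vi) is listed later → (vi).
(ii) now also ready, so the ready set is {(i), (ii), (iv)}; (i) is listed later → (i).
Now (ii) and (iv) have their prerequisites met. (ii) is listed later, so (ii) next.
(iv) needed (iii), now all done → (iv).

(iii) → (v) → (vi) → (i) → (ii) → (iv)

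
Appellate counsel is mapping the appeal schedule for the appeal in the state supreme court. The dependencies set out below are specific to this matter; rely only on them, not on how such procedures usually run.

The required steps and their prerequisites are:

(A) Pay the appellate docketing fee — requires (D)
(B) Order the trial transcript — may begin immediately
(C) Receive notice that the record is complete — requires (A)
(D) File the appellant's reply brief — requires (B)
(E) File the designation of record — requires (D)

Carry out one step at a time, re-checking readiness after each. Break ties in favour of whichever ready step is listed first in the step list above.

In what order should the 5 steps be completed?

(B), (D), (A), (C), (E)

(B) has no prerequisites → (B) first.
(D) needed (B), now all done → (D).
(A) and (E) are both available; (A) is listed earlier → (A).
Ready: (C) and (E). (C) is listed earlier → (C).
Next only (E) has its prerequisites met → (E).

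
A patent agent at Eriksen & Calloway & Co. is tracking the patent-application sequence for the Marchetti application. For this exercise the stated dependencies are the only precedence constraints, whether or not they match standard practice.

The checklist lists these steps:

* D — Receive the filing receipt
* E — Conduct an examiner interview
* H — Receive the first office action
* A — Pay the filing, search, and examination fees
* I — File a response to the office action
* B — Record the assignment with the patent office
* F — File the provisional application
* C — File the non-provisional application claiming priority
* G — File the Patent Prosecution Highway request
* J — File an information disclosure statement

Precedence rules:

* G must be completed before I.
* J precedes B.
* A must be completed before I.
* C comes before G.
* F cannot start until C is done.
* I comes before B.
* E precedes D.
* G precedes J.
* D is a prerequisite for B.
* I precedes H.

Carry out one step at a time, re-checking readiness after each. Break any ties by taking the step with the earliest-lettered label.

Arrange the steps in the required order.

A → C → E → D → F → G → I → H → J → B

A, C and E have no prerequisites; A has the earlier label, so A is first.
Ready: C and E. C has the earlier label → C.
Now E, F and G have their prerequisites met. E has the earlier label, so E next.
D now also ready, so the ready set is {D, F, G}; D has the earlier label → D.
F and G are both available; F has the earlier label → F.
G is the only step now ready → G.
I and J are both available; I has the earlier label → I.
Ready: H and J. H has the earlier label → H.
J needed G, now all done → J.
Next only B has its prerequisites met → B.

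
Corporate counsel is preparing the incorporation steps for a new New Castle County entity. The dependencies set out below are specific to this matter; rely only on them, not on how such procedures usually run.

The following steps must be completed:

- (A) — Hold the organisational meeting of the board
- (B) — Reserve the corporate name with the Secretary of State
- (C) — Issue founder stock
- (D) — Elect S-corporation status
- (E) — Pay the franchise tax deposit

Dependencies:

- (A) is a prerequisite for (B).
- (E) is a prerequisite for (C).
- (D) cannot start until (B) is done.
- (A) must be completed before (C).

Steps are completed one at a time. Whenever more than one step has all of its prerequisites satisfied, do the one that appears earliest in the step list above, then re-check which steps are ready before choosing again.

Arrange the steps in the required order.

(A) → (B) → (D) → (E) → (C)

Nothing is required for (A) and (E). (A) is listed earlier → (A) first.
(B) and (E) are both available; (B) is listed earlier → (B).
Now (D) and (E) have their prerequisites met. (D) is listed earlier, so (D) next.
Next only (E) has its prerequisites met → (E).
(C) is the only step now ready → (C).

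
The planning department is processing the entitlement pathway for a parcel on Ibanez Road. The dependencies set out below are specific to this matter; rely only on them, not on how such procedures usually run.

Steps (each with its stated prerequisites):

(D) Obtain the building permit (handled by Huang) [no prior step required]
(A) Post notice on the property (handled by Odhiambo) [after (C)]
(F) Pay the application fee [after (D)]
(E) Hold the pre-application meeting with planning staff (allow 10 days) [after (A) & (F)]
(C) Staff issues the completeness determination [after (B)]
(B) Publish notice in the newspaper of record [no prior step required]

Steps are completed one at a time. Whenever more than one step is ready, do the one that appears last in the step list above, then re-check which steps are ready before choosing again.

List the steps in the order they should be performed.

(B), (C), (A), (D), (F), (E)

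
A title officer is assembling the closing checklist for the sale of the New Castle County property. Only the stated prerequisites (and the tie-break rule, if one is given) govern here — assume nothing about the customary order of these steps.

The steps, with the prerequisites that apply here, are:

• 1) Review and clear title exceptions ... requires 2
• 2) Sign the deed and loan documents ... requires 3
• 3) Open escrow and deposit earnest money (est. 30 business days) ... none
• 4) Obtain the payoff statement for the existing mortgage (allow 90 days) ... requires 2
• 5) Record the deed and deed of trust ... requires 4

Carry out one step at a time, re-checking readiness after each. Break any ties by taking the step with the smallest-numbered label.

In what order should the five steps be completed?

3 2 1 4 5

Only 3 has no prerequisites, so it is first.
2 needed 3, now all done → 2.
Ready: 1 and 4. 1 has the earlier label → 1.
Next only 4 has its prerequisites met → 4.
That leaves 5 as the only ready step → 5.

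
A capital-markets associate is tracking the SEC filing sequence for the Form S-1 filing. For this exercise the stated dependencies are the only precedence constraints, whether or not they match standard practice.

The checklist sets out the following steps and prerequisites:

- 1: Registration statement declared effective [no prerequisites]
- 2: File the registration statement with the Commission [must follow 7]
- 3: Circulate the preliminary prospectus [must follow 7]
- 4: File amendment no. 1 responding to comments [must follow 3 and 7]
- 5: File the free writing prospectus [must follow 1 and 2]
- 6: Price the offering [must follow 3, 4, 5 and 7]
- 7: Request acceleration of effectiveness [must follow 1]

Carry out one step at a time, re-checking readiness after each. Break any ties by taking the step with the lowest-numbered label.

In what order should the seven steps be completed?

1, 7, 2, 3, 4, 5, 6

1 is the only step with nothing outstanding, so it goes first.
7 is the only step now ready → 7.
Now 2 and 3 have their prerequisites met. 2 has the earlier label, so 2 next.
5 now also ready, so the ready set is {3, 5}; 3 has the earlier label → 3.
Now 4 and 5 have their prerequisites met. 4 has the earlier label, so 4 next.
That leaves 5 as the only ready step → 5.
Next only 6 has its prerequisites met → 6.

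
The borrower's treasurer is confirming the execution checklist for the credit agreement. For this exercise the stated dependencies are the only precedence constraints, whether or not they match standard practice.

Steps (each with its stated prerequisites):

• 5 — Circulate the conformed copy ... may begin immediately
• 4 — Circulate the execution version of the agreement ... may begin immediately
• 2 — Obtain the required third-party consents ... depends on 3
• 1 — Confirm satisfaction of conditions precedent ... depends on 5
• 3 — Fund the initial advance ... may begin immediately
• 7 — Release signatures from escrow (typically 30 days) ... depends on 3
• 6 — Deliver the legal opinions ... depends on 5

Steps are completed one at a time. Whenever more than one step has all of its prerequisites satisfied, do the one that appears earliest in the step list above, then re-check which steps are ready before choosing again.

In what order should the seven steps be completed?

Nothing is required for 5, 4 and 3. 5 is listed earlier → 5 first.
Ready: 4, 1, 3 and 6. 4 is listed earlier → 4.
Now 1, 3 and 6 have their prerequisites met. 1 is listed earlier, so 1 next.
3 and 6 are both available; 3 is listed earlier → 3.
2 and 7 now also ready, so the ready set is {2, 7, 6}; 2 is listed earlier → 2.
Ready: 7 and 6. 7 is listed earlier → 7.
6 needed 5, now all done → 6.

5 → 4 → 1 → 3 → 2 → 7 → 6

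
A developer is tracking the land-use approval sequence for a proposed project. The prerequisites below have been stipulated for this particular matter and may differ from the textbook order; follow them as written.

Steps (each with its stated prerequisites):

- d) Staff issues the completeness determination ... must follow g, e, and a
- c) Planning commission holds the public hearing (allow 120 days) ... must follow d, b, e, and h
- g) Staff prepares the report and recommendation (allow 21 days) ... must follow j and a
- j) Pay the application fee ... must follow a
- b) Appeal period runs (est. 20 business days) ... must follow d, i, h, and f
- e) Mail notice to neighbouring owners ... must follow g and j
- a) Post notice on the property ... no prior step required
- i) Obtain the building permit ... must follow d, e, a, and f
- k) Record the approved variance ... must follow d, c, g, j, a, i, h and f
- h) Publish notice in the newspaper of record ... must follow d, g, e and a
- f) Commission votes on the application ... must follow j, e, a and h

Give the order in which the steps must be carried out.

a has no prerequisites → a first.
j needed a, now all done → j.
g is the only step now ready → g.
Next only e has its prerequisites met → e.
d needed g, e and a, now all done → d.
That leaves h as the only ready step → h.
f needed j, e, a and h, now all done → f.
i needed d, e, a and f, now all done → i.
b is the only step now ready → b.
c needed d, b, e and h, now all done → c.
Next only k has its prerequisites met → k.

a j g e d h f i b c k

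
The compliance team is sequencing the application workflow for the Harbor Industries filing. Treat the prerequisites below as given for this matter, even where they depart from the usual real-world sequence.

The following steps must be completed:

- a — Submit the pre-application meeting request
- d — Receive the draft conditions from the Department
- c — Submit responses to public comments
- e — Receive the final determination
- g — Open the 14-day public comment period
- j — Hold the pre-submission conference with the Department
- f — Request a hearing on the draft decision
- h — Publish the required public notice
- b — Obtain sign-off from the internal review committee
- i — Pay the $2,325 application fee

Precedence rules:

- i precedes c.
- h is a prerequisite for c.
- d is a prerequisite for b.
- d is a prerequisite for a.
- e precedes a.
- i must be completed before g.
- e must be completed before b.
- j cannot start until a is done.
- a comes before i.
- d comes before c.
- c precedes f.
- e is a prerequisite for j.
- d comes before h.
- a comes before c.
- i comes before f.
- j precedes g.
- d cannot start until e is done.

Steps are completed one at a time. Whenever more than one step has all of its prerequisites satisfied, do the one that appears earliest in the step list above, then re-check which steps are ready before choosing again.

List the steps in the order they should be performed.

e has no prerequisites → e first.
d needed e, now all done → d.
Now a, h and b have their prerequisites met. a is listed earlier, so a next.
Now j, h, b and i have their prerequisites met. j is listed earlier, so j next.
Now h, b and i have their prerequisites met. h is listed earlier, so h next.
Ready: b and i. b is listed earlier → b.
i needed a, now all done → i.
Ready: c and g. c is listed earlier → c.
f now also ready, so the ready set is {g, f}; g is listed earlier → g.
f needed c and i, now all done → f.

e, d, a, j, h, b, i, c, g, f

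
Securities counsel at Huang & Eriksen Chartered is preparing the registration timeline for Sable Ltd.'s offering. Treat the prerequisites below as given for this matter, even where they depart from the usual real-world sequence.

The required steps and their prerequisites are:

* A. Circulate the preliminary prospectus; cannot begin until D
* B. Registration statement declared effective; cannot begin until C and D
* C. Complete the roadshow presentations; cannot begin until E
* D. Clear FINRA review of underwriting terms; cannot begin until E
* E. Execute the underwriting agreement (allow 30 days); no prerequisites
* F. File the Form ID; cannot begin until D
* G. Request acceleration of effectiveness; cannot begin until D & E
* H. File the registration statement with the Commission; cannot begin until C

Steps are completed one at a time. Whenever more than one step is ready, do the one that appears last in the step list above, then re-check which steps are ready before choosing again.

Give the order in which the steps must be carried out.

E has no prerequisites → E first.
Now D and C have their prerequisites met. D is listed later, so D next.
G, F, C and A are all available; G is listed later → G.
F, C and A are all available; F is listed later → F.
C and A are both available; C is listed later → C.
H and B now also ready, so the ready set is {H, B, A}; H is listed later → H.
B and A are both available; B is listed later → B.
Next only A has its prerequisites met → A.

E D G F C H B A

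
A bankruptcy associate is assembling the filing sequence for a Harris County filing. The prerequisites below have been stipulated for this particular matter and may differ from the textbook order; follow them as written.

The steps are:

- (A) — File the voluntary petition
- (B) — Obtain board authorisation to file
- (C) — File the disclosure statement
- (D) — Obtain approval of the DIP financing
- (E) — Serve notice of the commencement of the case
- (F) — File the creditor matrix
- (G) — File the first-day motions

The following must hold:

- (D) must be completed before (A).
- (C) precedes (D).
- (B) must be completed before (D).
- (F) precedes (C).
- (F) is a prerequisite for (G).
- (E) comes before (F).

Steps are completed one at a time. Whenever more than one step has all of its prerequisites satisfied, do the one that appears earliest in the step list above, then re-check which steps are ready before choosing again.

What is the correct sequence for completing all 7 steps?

Nothing is required for (B) and (E). (B) is listed earlier → (B) first.
(E) is the only step now ready → (E).
(F) needed (E), now all done → (F).
Now (C) and (G) have their prerequisites met. (C) is listed earlier, so (C) next.
Ready: (D) and (G). (D) is listed earlier → (D).
(A) now also ready, so the ready set is {(A), (G)}; (A) is listed earlier → (A).
(G) is the only step now ready → (G).

(B) → (E) → (F) → (C) → (D) → (A) → (G)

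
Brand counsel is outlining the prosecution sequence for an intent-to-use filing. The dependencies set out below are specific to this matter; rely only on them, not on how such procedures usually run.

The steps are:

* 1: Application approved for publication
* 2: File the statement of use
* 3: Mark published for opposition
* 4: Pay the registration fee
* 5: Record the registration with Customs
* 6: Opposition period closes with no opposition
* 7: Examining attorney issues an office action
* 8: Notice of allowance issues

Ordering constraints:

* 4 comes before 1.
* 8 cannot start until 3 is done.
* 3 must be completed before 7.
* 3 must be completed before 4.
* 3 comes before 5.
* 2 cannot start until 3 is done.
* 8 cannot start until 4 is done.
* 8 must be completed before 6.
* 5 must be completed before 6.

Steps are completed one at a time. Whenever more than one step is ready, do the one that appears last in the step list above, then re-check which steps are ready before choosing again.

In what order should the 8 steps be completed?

Only 3 has no prerequisites, so it is first.
Ready: 7, 5, 4 and 2. 7 is listed later → 7.
Now 5, 4 and 2 have their prerequisites met. 5 is listed later, so 5 next.
4 and 2 are both available; 4 is listed later → 4.
Ready: 8, 2 and 1. 8 is listed later → 8.
6 now also ready, so the ready set is {6, 2, 1}; 6 is listed later → 6.
2 and 1 are both available; 2 is listed later → 2.
Next only 1 has its prerequisites met → 1.

3, 7, 5, 4, 8, 6, 2, 1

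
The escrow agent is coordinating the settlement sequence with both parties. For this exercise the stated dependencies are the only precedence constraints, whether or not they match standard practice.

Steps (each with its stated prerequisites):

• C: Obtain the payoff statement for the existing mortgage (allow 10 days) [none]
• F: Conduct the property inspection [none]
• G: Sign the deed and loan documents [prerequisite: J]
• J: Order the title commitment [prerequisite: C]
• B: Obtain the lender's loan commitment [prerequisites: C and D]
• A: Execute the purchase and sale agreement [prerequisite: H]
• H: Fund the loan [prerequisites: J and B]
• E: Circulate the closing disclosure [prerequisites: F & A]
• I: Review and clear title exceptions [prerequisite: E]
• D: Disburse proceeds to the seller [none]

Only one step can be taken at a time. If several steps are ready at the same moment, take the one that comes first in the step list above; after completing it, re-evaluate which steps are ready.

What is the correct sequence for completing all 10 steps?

C, F, J, G, D, B, H, A, E, I

C, F and D have no prerequisites; C is listed earlier, so C is first.
J now also ready, so the ready set is {F, J, D}; F is listed earlier → F.
Now J and D have their prerequisites met. J is listed earlier, so J next.
Now G and D have their prerequisites met. G is listed earlier, so G next.
Next only D has its prerequisites met → D.
B needed C and D, now all done → B.
Next only H has its prerequisites met → H.
A needed H, now all done → A.
E needed F and A, now all done → E.
I is the only step now ready → I.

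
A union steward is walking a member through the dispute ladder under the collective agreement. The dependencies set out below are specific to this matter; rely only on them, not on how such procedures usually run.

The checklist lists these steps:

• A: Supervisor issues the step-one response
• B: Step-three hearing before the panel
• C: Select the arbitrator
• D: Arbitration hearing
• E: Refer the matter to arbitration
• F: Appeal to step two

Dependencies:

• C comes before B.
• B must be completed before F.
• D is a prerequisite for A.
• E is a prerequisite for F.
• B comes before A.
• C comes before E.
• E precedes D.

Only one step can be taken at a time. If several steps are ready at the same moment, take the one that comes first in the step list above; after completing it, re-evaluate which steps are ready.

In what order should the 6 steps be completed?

C → B → E → D → A → F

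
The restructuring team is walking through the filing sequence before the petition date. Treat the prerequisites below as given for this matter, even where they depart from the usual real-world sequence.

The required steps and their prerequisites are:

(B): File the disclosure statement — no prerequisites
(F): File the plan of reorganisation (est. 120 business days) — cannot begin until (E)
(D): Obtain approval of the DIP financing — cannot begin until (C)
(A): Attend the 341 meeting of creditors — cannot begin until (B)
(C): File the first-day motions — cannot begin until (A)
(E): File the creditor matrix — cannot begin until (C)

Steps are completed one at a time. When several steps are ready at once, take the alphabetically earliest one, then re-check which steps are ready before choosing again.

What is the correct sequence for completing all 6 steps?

(B) (A) (C) (D) (E) (F)

(B) has no prerequisites → (B) first.
Next only (A) has its prerequisites met → (A).
(C) is the only step now ready → (C).
Ready: (D) and (E). (D) has the earlier label → (D).
Next only (E) has its prerequisites met → (E).
(F) is the only step now ready → (F).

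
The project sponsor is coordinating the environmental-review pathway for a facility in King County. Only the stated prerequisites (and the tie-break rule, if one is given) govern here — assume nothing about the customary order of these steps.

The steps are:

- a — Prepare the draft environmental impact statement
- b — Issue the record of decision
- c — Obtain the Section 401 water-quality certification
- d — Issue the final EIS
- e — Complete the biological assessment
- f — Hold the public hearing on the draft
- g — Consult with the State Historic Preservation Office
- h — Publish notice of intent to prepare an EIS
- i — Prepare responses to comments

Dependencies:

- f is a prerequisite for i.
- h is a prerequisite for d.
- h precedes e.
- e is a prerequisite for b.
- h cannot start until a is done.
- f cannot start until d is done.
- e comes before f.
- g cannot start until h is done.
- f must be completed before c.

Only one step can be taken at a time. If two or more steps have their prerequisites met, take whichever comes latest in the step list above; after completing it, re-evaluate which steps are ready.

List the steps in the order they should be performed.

a, h, g, e, d, f, i, c, b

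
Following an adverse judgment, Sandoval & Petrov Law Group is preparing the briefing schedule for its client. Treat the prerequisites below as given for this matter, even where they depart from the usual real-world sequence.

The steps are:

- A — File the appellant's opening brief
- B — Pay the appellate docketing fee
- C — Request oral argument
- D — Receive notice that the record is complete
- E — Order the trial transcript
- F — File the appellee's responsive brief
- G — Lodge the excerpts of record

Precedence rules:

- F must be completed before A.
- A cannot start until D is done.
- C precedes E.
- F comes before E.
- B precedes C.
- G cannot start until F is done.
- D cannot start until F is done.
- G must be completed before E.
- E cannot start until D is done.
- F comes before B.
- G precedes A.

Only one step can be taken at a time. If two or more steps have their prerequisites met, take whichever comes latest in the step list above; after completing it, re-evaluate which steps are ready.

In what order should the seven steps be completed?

F is the only step with nothing outstanding, so it goes first.
Ready: G, D and B. G is listed later → G.
Ready: D and B. D is listed later → D.
A now also ready, so the ready set is {B, A}; B is listed later → B.
C now also ready, so the ready set is {C, A}; C is listed later → C.
E and A are both available; E is listed later → E.
A needed G, F and D, now all done → A.

F, G, D, B, C, E, A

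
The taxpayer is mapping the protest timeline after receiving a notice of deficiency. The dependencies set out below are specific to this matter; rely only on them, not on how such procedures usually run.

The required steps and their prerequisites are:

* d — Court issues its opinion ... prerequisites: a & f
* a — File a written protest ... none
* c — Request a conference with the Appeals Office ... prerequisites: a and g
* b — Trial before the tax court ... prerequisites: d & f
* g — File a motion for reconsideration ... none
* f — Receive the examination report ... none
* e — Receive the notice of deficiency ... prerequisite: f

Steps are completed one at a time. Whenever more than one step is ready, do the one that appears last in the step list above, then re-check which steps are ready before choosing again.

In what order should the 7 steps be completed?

f, g and a have no prerequisites; f is listed later, so f is first.
Now e, g and a have their prerequisites met. e is listed later, so e next.
Ready: g and a. g is listed later → g.
a is the only step now ready → a.
c and d are both available; c is listed later → c.
That leaves d as the only ready step → d.
That leaves b as the only ready step → b.

f, e, g, a, c, d, b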